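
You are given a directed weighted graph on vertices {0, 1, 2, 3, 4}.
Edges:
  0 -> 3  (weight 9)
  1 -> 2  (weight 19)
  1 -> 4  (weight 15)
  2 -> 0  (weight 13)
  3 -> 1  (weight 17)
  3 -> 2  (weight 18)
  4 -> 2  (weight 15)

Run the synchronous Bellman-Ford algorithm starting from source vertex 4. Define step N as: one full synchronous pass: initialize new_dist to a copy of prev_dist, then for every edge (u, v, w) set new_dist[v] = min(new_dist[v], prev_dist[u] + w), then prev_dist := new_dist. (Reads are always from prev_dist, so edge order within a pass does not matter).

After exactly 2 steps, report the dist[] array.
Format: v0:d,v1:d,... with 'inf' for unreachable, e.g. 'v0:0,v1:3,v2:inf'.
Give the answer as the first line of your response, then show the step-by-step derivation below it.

v0:28,v1:inf,v2:15,v3:inf,v4:0

step 1: dist = v0:inf,v1:inf,v2:15,v3:inf,v4:0
step 2: dist = v0:28,v1:inf,v2:15,v3:inf,v4:0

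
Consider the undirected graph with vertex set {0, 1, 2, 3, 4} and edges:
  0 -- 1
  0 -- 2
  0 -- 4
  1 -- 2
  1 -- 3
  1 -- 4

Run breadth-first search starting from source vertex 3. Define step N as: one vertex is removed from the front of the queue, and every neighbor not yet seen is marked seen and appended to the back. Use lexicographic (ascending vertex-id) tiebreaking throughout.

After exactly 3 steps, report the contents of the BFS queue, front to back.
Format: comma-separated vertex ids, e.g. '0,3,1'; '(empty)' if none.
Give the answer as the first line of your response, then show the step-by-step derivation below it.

2,4

step 1: dequeue 3; queue=[1]; order=3
step 2: dequeue 1; queue=[0,2,4]; order=3,1
step 3: dequeue 0; queue=[2,4]; order=3,1,0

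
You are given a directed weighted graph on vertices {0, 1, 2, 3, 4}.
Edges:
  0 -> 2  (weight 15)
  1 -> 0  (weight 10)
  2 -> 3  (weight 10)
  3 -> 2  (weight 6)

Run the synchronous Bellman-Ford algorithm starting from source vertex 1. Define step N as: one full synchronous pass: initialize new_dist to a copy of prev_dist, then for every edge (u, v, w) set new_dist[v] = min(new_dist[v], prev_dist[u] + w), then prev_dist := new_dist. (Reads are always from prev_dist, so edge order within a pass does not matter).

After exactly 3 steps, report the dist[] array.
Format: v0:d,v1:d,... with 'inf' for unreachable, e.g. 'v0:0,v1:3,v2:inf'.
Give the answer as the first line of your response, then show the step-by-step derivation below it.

v0:10,v1:0,v2:25,v3:35,v4:inf

step 1: dist = v0:10,v1:0,v2:inf,v3:inf,v4:inf
step 2: dist = v0:10,v1:0,v2:25,v3:inf,v4:inf
step 3: dist = v0:10,v1:0,v2:25,v3:35,v4:inf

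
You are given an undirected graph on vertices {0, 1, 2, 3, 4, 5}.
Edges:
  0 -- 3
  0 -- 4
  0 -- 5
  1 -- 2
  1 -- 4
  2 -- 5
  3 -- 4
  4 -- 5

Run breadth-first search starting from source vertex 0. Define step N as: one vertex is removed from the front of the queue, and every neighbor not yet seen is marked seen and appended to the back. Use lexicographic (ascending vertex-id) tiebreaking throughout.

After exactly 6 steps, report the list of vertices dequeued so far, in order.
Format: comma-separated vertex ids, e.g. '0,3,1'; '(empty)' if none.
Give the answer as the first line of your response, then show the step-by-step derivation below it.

0,3,4,5,1,2

step 1: dequeue 0; queue=[3,4,5]; order=0
step 2: dequeue 3; queue=[4,5]; order=0,3
step 3: dequeue 4; queue=[5,1]; order=0,3,4
step 4: dequeue 5; queue=[1,2]; order=0,3,4,5
step 5: dequeue 1; queue=[2]; order=0,3,4,5,1
step 6: dequeue 2; queue=[(empty)]; order=0,3,4,5,1,2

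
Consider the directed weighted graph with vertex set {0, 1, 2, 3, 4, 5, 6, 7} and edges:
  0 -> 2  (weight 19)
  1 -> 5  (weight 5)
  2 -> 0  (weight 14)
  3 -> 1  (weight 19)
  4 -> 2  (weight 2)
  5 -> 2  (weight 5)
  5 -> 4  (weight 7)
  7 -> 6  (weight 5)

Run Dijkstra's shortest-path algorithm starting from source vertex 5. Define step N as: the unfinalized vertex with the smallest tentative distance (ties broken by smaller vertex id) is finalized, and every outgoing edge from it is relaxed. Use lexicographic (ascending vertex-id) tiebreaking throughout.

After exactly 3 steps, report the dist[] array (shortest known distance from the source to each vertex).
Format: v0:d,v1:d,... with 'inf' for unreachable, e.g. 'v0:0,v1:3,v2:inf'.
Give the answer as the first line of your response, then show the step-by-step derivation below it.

v0:19,v1:inf,v2:5,v3:inf,v4:7,v5:0,v6:inf,v7:inf

step 1: dist = v0:inf,v1:inf,v2:5,v3:inf,v4:7,v5:0,v6:inf,v7:inf
step 2: dist = v0:19,v1:inf,v2:5,v3:inf,v4:7,v5:0,v6:inf,v7:inf
step 3: dist = v0:19,v1:inf,v2:5,v3:inf,v4:7,v5:0,v6:inf,v7:inf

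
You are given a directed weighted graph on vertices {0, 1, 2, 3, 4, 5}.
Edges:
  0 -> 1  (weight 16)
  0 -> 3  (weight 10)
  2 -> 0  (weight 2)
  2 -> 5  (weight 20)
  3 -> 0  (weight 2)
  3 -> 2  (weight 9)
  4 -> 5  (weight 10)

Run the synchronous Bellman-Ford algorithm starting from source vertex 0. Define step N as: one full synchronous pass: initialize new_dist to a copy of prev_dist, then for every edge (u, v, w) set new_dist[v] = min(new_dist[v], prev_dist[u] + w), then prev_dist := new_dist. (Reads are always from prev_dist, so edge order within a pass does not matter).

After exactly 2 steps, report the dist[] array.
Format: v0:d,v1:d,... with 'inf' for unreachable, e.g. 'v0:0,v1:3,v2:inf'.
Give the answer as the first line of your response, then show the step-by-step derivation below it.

v0:0,v1:16,v2:19,v3:10,v4:inf,v5:inf

step 1: dist = v0:0,v1:16,v2:inf,v3:10,v4:inf,v5:inf
step 2: dist = v0:0,v1:16,v2:19,v3:10,v4:inf,v5:inf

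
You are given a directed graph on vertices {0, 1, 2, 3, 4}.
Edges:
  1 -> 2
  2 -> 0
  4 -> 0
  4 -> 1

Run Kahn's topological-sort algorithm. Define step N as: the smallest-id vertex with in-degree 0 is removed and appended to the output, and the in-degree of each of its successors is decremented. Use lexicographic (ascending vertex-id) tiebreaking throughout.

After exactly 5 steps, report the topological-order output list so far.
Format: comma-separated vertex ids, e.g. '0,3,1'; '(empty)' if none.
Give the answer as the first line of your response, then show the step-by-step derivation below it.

3,4,1,2,0

step 1: output 3; order=[3]; indeg=(2,1,1,0,0)
step 2: output 4; order=[3,4]; indeg=(1,0,1,0,0)
step 3: output 1; order=[3,4,1]; indeg=(1,0,0,0,0)
step 4: output 2; order=[3,4,1,2]; indeg=(0,0,0,0,0)
step 5: output 0; order=[3,4,1,2,0]; indeg=(0,0,0,0,0)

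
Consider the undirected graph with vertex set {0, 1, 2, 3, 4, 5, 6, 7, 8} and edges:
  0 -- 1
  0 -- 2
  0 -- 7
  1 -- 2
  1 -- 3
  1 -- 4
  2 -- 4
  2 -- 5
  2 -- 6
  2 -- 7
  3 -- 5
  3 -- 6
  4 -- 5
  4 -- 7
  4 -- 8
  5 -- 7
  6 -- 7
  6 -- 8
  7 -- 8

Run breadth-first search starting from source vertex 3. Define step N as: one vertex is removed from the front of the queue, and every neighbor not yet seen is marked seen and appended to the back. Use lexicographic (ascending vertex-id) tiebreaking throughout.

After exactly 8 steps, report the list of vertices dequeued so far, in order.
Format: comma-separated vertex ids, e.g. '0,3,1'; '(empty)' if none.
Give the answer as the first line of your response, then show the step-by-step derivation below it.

3,1,5,6,0,2,4,7

step 1: dequeue 3; queue=[1,5,6]; order=3
step 2: dequeue 1; queue=[5,6,0,2,4]; order=3,1
step 3: dequeue 5; queue=[6,0,2,4,7]; order=3,1,5
step 4: dequeue 6; queue=[0,2,4,7,8]; order=3,1,5,6
step 5: dequeue 0; queue=[2,4,7,8]; order=3,1,5,6,0
step 6: dequeue 2; queue=[4,7,8]; order=3,1,5,6,0,2
step 7: dequeue 4; queue=[7,8]; order=3,1,5,6,0,2,4
step 8: dequeue 7; queue=[8]; order=3,1,5,6,0,2,4,7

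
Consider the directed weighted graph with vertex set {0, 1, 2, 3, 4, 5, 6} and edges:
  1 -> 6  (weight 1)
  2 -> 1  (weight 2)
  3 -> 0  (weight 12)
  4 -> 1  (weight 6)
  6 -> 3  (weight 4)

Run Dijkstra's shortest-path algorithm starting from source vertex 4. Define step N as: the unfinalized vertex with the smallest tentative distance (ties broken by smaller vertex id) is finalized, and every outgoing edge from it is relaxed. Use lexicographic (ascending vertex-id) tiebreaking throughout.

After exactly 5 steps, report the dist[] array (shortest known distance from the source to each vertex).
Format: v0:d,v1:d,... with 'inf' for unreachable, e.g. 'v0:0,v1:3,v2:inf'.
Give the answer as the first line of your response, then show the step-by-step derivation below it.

v0:23,v1:6,v2:inf,v3:11,v4:0,v5:inf,v6:7

step 1: dist = v0:inf,v1:6,v2:inf,v3:inf,v4:0,v5:inf,v6:inf
step 2: dist = v0:inf,v1:6,v2:inf,v3:inf,v4:0,v5:inf,v6:7
step 3: dist = v0:inf,v1:6,v2:inf,v3:11,v4:0,v5:inf,v6:7
step 4: dist = v0:23,v1:6,v2:inf,v3:11,v4:0,v5:inf,v6:7
step 5: dist = v0:23,v1:6,v2:inf,v3:11,v4:0,v5:inf,v6:7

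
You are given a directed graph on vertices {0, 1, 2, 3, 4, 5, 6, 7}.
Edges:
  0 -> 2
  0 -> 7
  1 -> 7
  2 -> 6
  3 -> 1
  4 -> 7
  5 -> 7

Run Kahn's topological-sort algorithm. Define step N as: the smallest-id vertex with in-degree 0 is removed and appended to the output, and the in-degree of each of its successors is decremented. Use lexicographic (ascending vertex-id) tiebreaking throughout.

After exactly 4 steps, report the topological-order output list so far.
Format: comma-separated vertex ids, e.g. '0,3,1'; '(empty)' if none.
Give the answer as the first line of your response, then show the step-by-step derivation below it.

0,2,3,1

step 1: output 0; order=[0]; indeg=(0,1,0,0,0,0,1,3)
step 2: output 2; order=[0,2]; indeg=(0,1,0,0,0,0,0,3)
step 3: output 3; order=[0,2,3]; indeg=(0,0,0,0,0,0,0,3)
step 4: output 1; order=[0,2,3,1]; indeg=(0,0,0,0,0,0,0,2)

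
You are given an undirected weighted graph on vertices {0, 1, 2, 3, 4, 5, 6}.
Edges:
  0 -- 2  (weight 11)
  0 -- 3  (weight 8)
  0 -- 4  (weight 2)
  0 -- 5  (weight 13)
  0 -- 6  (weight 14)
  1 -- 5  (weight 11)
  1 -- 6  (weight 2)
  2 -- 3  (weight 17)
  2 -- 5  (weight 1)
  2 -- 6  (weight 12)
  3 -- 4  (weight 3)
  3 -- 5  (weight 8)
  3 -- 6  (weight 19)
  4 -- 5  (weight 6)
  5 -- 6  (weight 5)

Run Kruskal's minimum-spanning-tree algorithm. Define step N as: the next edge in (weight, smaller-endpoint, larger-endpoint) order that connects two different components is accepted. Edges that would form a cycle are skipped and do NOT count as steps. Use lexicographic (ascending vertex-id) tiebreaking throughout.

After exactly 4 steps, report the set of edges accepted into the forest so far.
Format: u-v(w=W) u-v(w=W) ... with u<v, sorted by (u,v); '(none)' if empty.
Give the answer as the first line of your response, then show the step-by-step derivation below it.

0-4(w=2) 1-6(w=2) 2-5(w=1) 3-4(w=3)

step 1: add edge 2-5 (w=1); MST = {2-5(w=1)}
step 2: add edge 0-4 (w=2); MST = {0-4(w=2) 2-5(w=1)}
step 3: add edge 1-6 (w=2); MST = {0-4(w=2) 1-6(w=2) 2-5(w=1)}
step 4: add edge 3-4 (w=3); MST = {0-4(w=2) 1-6(w=2) 2-5(w=1) 3-4(w=3)}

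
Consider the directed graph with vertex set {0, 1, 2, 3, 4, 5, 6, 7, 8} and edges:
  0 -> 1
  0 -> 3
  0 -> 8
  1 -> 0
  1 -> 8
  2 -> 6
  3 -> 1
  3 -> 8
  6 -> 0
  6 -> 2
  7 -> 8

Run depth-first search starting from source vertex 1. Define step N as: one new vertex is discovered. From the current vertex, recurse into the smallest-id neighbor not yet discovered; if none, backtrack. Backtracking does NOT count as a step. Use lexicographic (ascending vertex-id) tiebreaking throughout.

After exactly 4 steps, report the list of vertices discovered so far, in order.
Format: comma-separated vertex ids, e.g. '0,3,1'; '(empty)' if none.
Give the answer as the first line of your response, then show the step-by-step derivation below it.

1,0,3,8

step 1: discover 1; path=1; order=1
step 2: discover 0; path=1>0; order=1,0
step 3: discover 3; path=1>0>3; order=1,0,3
step 4: discover 8; path=1>0>3>8; order=1,0,3,8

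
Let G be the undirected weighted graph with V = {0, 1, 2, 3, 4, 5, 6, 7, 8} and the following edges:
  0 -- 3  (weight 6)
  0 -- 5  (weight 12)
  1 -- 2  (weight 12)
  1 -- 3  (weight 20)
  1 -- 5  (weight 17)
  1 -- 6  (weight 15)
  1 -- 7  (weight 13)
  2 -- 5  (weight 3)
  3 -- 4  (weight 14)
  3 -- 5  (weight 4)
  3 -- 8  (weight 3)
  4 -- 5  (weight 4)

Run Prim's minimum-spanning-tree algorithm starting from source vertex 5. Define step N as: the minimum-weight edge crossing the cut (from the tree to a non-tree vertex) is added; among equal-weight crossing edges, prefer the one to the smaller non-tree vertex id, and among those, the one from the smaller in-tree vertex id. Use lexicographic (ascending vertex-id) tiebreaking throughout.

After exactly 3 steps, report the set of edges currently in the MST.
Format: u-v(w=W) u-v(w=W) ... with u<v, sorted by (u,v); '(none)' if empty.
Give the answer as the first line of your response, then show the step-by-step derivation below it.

2-5(w=3) 3-5(w=4) 3-8(w=3)

step 1: add edge 2-5 (w=3); MST = {2-5(w=3)}
step 2: add edge 3-5 (w=4); MST = {2-5(w=3) 3-5(w=4)}
step 3: add edge 3-8 (w=3); MST = {2-5(w=3) 3-5(w=4) 3-8(w=3)}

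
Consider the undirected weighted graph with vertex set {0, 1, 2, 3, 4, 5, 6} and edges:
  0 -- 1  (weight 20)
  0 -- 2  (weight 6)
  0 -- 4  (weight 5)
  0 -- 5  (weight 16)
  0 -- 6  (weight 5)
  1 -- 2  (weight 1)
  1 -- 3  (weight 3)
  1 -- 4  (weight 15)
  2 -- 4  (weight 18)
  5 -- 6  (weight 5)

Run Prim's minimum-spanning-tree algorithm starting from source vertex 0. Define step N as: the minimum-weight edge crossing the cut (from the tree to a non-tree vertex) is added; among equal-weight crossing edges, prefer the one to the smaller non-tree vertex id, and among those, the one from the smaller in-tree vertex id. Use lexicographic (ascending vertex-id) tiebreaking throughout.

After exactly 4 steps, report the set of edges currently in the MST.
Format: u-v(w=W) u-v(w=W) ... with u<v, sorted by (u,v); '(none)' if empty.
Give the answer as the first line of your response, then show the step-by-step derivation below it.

0-2(w=6) 0-4(w=5) 0-6(w=5) 5-6(w=5)

step 1: add edge 0-4 (w=5); MST = {0-4(w=5)}
step 2: add edge 0-6 (w=5); MST = {0-4(w=5) 0-6(w=5)}
step 3: add edge 5-6 (w=5); MST = {0-4(w=5) 0-6(w=5) 5-6(w=5)}
step 4: add edge 0-2 (w=6); MST = {0-2(w=6) 0-4(w=5) 0-6(w=5) 5-6(w=5)}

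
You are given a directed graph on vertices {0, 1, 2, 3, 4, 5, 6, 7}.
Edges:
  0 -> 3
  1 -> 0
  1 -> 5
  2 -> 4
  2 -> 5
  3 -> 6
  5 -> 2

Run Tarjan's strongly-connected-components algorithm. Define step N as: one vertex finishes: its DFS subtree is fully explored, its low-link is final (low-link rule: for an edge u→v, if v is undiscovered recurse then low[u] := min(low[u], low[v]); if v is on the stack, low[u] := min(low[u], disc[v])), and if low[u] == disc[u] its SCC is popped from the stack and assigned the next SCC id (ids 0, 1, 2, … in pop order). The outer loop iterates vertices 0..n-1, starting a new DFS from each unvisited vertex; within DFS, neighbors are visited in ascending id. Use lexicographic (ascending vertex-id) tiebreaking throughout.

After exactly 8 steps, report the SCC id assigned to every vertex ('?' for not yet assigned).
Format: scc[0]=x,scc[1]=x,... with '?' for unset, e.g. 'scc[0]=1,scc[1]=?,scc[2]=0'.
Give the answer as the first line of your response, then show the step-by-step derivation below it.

scc[0]=2,scc[1]=5,scc[2]=4,scc[3]=1,scc[4]=3,scc[5]=4,scc[6]=0,scc[7]=6

step 1: low=(low[0]=0,low[1]=?,low[2]=?,low[3]=1,low[4]=?,low[5]=?,low[6]=2,low[7]=?); scc=(scc[0]=?,scc[1]=?,scc[2]=?,scc[3]=?,scc[4]=?,scc[5]=?,scc[6]=0,scc[7]=?)
step 2: low=(low[0]=0,low[1]=?,low[2]=?,low[3]=1,low[4]=?,low[5]=?,low[6]=2,low[7]=?); scc=(scc[0]=?,scc[1]=?,scc[2]=?,scc[3]=1,scc[4]=?,scc[5]=?,scc[6]=0,scc[7]=?)
step 3: low=(low[0]=0,low[1]=?,low[2]=?,low[3]=1,low[4]=?,low[5]=?,low[6]=2,low[7]=?); scc=(scc[0]=2,scc[1]=?,scc[2]=?,scc[3]=1,scc[4]=?,scc[5]=?,scc[6]=0,scc[7]=?)
step 4: low=(low[0]=0,low[1]=3,low[2]=5,low[3]=1,low[4]=6,low[5]=4,low[6]=2,low[7]=?); scc=(scc[0]=2,scc[1]=?,scc[2]=?,scc[3]=1,scc[4]=3,scc[5]=?,scc[6]=0,scc[7]=?)
step 5: low=(low[0]=0,low[1]=3,low[2]=4,low[3]=1,low[4]=6,low[5]=4,low[6]=2,low[7]=?); scc=(scc[0]=2,scc[1]=?,scc[2]=?,scc[3]=1,scc[4]=3,scc[5]=?,scc[6]=0,scc[7]=?)
step 6: low=(low[0]=0,low[1]=3,low[2]=4,low[3]=1,low[4]=6,low[5]=4,low[6]=2,low[7]=?); scc=(scc[0]=2,scc[1]=?,scc[2]=4,scc[3]=1,scc[4]=3,scc[5]=4,scc[6]=0,scc[7]=?)
step 7: low=(low[0]=0,low[1]=3,low[2]=4,low[3]=1,low[4]=6,low[5]=4,low[6]=2,low[7]=?); scc=(scc[0]=2,scc[1]=5,scc[2]=4,scc[3]=1,scc[4]=3,scc[5]=4,scc[6]=0,scc[7]=?)
step 8: low=(low[0]=0,low[1]=3,low[2]=4,low[3]=1,low[4]=6,low[5]=4,low[6]=2,low[7]=7); scc=(scc[0]=2,scc[1]=5,scc[2]=4,scc[3]=1,scc[4]=3,scc[5]=4,scc[6]=0,scc[7]=6)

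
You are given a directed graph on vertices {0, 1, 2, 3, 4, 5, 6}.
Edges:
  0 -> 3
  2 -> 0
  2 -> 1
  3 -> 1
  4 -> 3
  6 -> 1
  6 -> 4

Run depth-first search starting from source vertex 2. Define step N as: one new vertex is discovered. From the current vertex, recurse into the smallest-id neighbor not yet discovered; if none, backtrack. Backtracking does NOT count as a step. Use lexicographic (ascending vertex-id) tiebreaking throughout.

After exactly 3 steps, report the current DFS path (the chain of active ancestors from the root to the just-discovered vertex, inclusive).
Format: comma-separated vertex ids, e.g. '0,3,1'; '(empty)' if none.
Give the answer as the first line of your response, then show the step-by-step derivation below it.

2,0,3

step 1: discover 2; path=2; order=2
step 2: discover 0; path=2>0; order=2,0
step 3: discover 3; path=2>0>3; order=2,0,3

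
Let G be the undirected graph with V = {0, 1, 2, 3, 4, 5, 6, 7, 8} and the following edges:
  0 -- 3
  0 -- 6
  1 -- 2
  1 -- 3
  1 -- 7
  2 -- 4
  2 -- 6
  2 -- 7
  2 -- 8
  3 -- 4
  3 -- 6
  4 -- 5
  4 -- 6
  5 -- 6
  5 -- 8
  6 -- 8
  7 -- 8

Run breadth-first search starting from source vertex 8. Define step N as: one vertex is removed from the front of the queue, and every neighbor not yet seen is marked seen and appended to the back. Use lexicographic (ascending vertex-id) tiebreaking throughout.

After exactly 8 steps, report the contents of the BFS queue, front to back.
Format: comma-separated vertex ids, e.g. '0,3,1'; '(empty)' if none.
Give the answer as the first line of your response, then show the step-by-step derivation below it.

3

step 1: dequeue 8; queue=[2,5,6,7]; order=8
step 2: dequeue 2; queue=[5,6,7,1,4]; order=8,2
step 3: dequeue 5; queue=[6,7,1,4]; order=8,2,5
step 4: dequeue 6; queue=[7,1,4,0,3]; order=8,2,5,6
step 5: dequeue 7; queue=[1,4,0,3]; order=8,2,5,6,7
step 6: dequeue 1; queue=[4,0,3]; order=8,2,5,6,7,1
step 7: dequeue 4; queue=[0,3]; order=8,2,5,6,7,1,4
step 8: dequeue 0; queue=[3]; order=8,2,5,6,7,1,4,0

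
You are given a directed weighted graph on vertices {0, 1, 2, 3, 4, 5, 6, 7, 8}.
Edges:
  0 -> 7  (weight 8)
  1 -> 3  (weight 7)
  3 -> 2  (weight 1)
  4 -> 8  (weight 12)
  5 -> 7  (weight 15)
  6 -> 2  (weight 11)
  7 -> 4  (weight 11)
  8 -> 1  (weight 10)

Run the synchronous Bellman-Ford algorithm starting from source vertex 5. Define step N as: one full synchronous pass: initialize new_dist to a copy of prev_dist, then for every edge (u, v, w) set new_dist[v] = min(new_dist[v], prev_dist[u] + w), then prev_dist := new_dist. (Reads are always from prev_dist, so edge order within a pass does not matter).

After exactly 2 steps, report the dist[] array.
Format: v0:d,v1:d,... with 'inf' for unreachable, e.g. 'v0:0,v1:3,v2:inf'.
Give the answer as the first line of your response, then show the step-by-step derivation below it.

v0:inf,v1:inf,v2:inf,v3:inf,v4:26,v5:0,v6:inf,v7:15,v8:inf

step 1: dist = v0:inf,v1:inf,v2:inf,v3:inf,v4:inf,v5:0,v6:inf,v7:15,v8:inf
step 2: dist = v0:inf,v1:inf,v2:inf,v3:inf,v4:26,v5:0,v6:inf,v7:15,v8:inf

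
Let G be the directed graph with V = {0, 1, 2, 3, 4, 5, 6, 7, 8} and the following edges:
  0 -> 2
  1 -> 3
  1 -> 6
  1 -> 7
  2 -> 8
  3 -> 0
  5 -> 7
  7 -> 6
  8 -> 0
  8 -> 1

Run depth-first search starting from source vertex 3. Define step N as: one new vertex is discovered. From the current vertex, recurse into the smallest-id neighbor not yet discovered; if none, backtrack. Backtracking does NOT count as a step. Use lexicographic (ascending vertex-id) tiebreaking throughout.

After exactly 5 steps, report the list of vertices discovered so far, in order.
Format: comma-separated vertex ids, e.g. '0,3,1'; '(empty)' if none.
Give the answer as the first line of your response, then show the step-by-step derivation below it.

3,0,2,8,1

step 1: discover 3; path=3; order=3
step 2: discover 0; path=3>0; order=3,0
step 3: discover 2; path=3>0>2; order=3,0,2
step 4: discover 8; path=3>0>2>8; order=3,0,2,8
step 5: discover 1; path=3>0>2>8>1; order=3,0,2,8,1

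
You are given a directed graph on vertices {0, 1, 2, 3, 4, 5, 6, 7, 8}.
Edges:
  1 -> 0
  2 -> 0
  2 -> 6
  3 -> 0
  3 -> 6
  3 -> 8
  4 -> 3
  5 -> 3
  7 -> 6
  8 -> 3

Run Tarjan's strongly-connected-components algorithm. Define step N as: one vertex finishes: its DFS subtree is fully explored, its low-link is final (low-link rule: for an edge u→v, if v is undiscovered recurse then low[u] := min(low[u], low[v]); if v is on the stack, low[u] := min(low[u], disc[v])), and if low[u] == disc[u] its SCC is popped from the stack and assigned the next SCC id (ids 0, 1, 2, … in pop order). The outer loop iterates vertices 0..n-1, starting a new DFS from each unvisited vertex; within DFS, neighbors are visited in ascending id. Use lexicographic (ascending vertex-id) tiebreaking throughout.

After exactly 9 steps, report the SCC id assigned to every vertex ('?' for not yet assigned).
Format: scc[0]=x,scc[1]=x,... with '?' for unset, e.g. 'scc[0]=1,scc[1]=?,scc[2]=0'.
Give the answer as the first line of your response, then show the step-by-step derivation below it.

scc[0]=0,scc[1]=1,scc[2]=3,scc[3]=4,scc[4]=5,scc[5]=6,scc[6]=2,scc[7]=7,scc[8]=4

step 1: low=(low[0]=0,low[1]=?,low[2]=?,low[3]=?,low[4]=?,low[5]=?,low[6]=?,low[7]=?,low[8]=?); scc=(scc[0]=0,scc[1]=?,scc[2]=?,scc[3]=?,scc[4]=?,scc[5]=?,scc[6]=?,scc[7]=?,scc[8]=?)
step 2: low=(low[0]=0,low[1]=1,low[2]=?,low[3]=?,low[4]=?,low[5]=?,low[6]=?,low[7]=?,low[8]=?); scc=(scc[0]=0,scc[1]=1,scc[2]=?,scc[3]=?,scc[4]=?,scc[5]=?,scc[6]=?,scc[7]=?,scc[8]=?)
step 3: low=(low[0]=0,low[1]=1,low[2]=2,low[3]=?,low[4]=?,low[5]=?,low[6]=3,low[7]=?,low[8]=?); scc=(scc[0]=0,scc[1]=1,scc[2]=?,scc[3]=?,scc[4]=?,scc[5]=?,scc[6]=2,scc[7]=?,scc[8]=?)
step 4: low=(low[0]=0,low[1]=1,low[2]=2,low[3]=?,low[4]=?,low[5]=?,low[6]=3,low[7]=?,low[8]=?); scc=(scc[0]=0,scc[1]=1,scc[2]=3,scc[3]=?,scc[4]=?,scc[5]=?,scc[6]=2,scc[7]=?,scc[8]=?)
step 5: low=(low[0]=0,low[1]=1,low[2]=2,low[3]=4,low[4]=?,low[5]=?,low[6]=3,low[7]=?,low[8]=4); scc=(scc[0]=0,scc[1]=1,scc[2]=3,scc[3]=?,scc[4]=?,scc[5]=?,scc[6]=2,scc[7]=?,scc[8]=?)
step 6: low=(low[0]=0,low[1]=1,low[2]=2,low[3]=4,low[4]=?,low[5]=?,low[6]=3,low[7]=?,low[8]=4); scc=(scc[0]=0,scc[1]=1,scc[2]=3,scc[3]=4,scc[4]=?,scc[5]=?,scc[6]=2,scc[7]=?,scc[8]=4)
step 7: low=(low[0]=0,low[1]=1,low[2]=2,low[3]=4,low[4]=6,low[5]=?,low[6]=3,low[7]=?,low[8]=4); scc=(scc[0]=0,scc[1]=1,scc[2]=3,scc[3]=4,scc[4]=5,scc[5]=?,scc[6]=2,scc[7]=?,scc[8]=4)
step 8: low=(low[0]=0,low[1]=1,low[2]=2,low[3]=4,low[4]=6,low[5]=7,low[6]=3,low[7]=?,low[8]=4); scc=(scc[0]=0,scc[1]=1,scc[2]=3,scc[3]=4,scc[4]=5,scc[5]=6,scc[6]=2,scc[7]=?,scc[8]=4)
step 9: low=(low[0]=0,low[1]=1,low[2]=2,low[3]=4,low[4]=6,low[5]=7,low[6]=3,low[7]=8,low[8]=4); scc=(scc[0]=0,scc[1]=1,scc[2]=3,scc[3]=4,scc[4]=5,scc[5]=6,scc[6]=2,scc[7]=7,scc[8]=4)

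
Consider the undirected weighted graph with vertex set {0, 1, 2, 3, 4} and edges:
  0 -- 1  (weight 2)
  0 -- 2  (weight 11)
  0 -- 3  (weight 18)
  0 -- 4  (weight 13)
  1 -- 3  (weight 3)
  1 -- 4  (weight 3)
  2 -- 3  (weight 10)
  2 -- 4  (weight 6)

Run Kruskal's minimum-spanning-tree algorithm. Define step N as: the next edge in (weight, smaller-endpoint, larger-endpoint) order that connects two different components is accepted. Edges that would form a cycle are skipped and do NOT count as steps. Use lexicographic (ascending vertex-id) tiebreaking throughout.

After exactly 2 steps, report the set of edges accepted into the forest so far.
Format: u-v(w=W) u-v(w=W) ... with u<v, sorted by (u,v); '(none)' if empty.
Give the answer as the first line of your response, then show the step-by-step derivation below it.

0-1(w=2) 1-3(w=3)

step 1: add edge 0-1 (w=2); MST = {0-1(w=2)}
step 2: add edge 1-3 (w=3); MST = {0-1(w=2) 1-3(w=3)}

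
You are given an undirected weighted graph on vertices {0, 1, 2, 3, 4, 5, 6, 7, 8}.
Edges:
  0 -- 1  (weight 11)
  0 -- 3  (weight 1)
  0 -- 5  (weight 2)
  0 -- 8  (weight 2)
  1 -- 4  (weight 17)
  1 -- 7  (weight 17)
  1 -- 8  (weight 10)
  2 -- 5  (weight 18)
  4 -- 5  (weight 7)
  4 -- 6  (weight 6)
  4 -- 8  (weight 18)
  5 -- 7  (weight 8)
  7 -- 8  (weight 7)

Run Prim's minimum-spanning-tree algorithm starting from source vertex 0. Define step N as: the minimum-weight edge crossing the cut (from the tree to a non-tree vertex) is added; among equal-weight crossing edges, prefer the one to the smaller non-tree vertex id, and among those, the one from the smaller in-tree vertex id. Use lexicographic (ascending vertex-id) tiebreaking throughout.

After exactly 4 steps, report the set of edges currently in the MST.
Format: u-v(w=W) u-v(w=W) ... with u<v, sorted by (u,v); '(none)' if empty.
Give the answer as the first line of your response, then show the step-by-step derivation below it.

0-3(w=1) 0-5(w=2) 0-8(w=2) 4-5(w=7)

step 1: add edge 0-3 (w=1); MST = {0-3(w=1)}
step 2: add edge 0-5 (w=2); MST = {0-3(w=1) 0-5(w=2)}
step 3: add edge 0-8 (w=2); MST = {0-3(w=1) 0-5(w=2) 0-8(w=2)}
step 4: add edge 4-5 (w=7); MST = {0-3(w=1) 0-5(w=2) 0-8(w=2) 4-5(w=7)}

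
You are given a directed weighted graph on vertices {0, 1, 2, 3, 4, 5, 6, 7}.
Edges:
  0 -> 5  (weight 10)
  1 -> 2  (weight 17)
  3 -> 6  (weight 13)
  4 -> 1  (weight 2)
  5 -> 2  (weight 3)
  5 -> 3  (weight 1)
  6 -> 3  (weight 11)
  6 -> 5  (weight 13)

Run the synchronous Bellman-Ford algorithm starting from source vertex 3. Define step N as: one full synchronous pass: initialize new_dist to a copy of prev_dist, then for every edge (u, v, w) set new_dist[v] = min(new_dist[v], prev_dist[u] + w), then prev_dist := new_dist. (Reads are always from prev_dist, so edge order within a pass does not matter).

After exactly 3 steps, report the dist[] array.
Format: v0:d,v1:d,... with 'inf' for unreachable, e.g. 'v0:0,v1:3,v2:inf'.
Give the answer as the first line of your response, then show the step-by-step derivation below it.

v0:inf,v1:inf,v2:29,v3:0,v4:inf,v5:26,v6:13,v7:inf

step 1: dist = v0:inf,v1:inf,v2:inf,v3:0,v4:inf,v5:inf,v6:13,v7:inf
step 2: dist = v0:inf,v1:inf,v2:inf,v3:0,v4:inf,v5:26,v6:13,v7:inf
step 3: dist = v0:inf,v1:inf,v2:29,v3:0,v4:inf,v5:26,v6:13,v7:inf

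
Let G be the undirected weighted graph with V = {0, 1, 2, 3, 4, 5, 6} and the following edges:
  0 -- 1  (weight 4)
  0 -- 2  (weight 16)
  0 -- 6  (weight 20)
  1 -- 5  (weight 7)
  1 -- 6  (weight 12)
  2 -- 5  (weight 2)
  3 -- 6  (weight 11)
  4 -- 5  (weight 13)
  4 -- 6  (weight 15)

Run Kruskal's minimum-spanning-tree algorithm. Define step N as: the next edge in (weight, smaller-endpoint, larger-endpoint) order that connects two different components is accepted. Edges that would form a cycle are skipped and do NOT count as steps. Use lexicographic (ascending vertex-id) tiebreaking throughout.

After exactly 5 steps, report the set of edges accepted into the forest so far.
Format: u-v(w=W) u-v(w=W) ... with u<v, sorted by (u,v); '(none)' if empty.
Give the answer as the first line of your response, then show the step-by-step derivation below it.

0-1(w=4) 1-5(w=7) 1-6(w=12) 2-5(w=2) 3-6(w=11)

step 1: add edge 2-5 (w=2); MST = {2-5(w=2)}
step 2: add edge 0-1 (w=4); MST = {0-1(w=4) 2-5(w=2)}
step 3: add edge 1-5 (w=7); MST = {0-1(w=4) 1-5(w=7) 2-5(w=2)}
step 4: add edge 3-6 (w=11); MST = {0-1(w=4) 1-5(w=7) 2-5(w=2) 3-6(w=11)}
step 5: add edge 1-6 (w=12); MST = {0-1(w=4) 1-5(w=7) 1-6(w=12) 2-5(w=2) 3-6(w=11)}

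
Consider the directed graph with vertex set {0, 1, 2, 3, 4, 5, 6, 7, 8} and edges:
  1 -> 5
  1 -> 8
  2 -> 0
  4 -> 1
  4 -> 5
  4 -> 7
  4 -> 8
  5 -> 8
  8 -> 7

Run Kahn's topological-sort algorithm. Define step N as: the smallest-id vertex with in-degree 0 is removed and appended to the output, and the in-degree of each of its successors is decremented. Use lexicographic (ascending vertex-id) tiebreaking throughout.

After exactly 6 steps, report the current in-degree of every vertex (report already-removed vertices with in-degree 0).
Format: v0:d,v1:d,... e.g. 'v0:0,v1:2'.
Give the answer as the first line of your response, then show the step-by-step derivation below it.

v0:0,v1:0,v2:0,v3:0,v4:0,v5:0,v6:0,v7:1,v8:0

step 1: output 2; order=[2]; indeg=(0,1,0,0,0,2,0,2,3)
step 2: output 0; order=[2,0]; indeg=(0,1,0,0,0,2,0,2,3)
step 3: output 3; order=[2,0,3]; indeg=(0,1,0,0,0,2,0,2,3)
step 4: output 4; order=[2,0,3,4]; indeg=(0,0,0,0,0,1,0,1,2)
step 5: output 1; order=[2,0,3,4,1]; indeg=(0,0,0,0,0,0,0,1,1)
step 6: output 5; order=[2,0,3,4,1,5]; indeg=(0,0,0,0,0,0,0,1,0)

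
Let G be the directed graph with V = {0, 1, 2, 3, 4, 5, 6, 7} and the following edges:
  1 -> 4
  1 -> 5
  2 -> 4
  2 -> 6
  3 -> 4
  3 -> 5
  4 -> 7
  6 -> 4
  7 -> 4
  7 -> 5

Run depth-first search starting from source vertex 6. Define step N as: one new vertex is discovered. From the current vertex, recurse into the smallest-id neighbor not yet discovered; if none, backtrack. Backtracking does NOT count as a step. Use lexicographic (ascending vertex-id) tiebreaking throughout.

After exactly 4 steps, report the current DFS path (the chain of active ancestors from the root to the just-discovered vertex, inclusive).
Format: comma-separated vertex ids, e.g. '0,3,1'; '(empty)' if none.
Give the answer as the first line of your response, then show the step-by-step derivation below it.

6,4,7,5

step 1: discover 6; path=6; order=6
step 2: discover 4; path=6>4; order=6,4
step 3: discover 7; path=6>4>7; order=6,4,7
step 4: discover 5; path=6>4>7>5; order=6,4,7,5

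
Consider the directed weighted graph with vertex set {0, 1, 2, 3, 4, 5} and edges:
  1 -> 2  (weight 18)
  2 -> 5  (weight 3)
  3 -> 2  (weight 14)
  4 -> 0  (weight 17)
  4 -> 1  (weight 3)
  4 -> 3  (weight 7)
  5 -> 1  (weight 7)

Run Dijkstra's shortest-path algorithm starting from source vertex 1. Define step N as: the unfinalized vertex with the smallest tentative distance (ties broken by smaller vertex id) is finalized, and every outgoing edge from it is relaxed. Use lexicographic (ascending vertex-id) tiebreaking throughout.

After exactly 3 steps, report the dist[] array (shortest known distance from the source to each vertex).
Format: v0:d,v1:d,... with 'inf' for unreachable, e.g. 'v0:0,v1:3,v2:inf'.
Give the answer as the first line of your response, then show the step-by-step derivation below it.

v0:inf,v1:0,v2:18,v3:inf,v4:inf,v5:21

step 1: dist = v0:inf,v1:0,v2:18,v3:inf,v4:inf,v5:inf
step 2: dist = v0:inf,v1:0,v2:18,v3:inf,v4:inf,v5:21
step 3: dist = v0:inf,v1:0,v2:18,v3:inf,v4:inf,v5:21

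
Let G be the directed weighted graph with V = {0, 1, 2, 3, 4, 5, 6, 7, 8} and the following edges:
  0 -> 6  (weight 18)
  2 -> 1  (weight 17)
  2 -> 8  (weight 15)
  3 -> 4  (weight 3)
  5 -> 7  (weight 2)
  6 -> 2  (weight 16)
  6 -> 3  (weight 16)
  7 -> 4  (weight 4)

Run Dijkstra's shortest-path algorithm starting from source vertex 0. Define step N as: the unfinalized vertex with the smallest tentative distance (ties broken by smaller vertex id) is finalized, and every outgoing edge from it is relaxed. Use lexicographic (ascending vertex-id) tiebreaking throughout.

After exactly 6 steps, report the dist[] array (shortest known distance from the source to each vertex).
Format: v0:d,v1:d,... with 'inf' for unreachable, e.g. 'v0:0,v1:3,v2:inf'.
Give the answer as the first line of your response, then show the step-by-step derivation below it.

v0:0,v1:51,v2:34,v3:34,v4:37,v5:inf,v6:18,v7:inf,v8:49

step 1: dist = v0:0,v1:inf,v2:inf,v3:inf,v4:inf,v5:inf,v6:18,v7:inf,v8:inf
step 2: dist = v0:0,v1:inf,v2:34,v3:34,v4:inf,v5:inf,v6:18,v7:inf,v8:inf
step 3: dist = v0:0,v1:51,v2:34,v3:34,v4:inf,v5:inf,v6:18,v7:inf,v8:49
step 4: dist = v0:0,v1:51,v2:34,v3:34,v4:37,v5:inf,v6:18,v7:inf,v8:49
step 5: dist = v0:0,v1:51,v2:34,v3:34,v4:37,v5:inf,v6:18,v7:inf,v8:49
step 6: dist = v0:0,v1:51,v2:34,v3:34,v4:37,v5:inf,v6:18,v7:inf,v8:49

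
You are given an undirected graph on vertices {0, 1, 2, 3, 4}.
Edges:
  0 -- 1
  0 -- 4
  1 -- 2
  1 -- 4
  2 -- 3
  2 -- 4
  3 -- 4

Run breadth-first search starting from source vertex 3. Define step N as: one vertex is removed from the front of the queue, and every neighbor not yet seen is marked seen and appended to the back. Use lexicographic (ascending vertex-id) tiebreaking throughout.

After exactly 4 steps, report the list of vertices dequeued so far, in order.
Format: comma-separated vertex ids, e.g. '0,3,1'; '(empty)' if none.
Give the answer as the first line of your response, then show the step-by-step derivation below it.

3,2,4,1

step 1: dequeue 3; queue=[2,4]; order=3
step 2: dequeue 2; queue=[4,1]; order=3,2
step 3: dequeue 4; queue=[1,0]; order=3,2,4
step 4: dequeue 1; queue=[0]; order=3,2,4,1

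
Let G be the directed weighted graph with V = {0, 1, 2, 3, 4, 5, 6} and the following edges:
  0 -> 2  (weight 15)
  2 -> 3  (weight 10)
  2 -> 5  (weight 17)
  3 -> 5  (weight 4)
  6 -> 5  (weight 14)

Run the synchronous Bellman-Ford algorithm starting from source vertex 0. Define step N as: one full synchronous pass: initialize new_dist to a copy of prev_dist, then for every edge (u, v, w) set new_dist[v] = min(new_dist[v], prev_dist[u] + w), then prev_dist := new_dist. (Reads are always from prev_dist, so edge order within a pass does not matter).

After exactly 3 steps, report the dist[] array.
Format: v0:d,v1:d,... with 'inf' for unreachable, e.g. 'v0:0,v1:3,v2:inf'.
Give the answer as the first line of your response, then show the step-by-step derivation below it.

v0:0,v1:inf,v2:15,v3:25,v4:inf,v5:29,v6:inf

step 1: dist = v0:0,v1:inf,v2:15,v3:inf,v4:inf,v5:inf,v6:inf
step 2: dist = v0:0,v1:inf,v2:15,v3:25,v4:inf,v5:32,v6:inf
step 3: dist = v0:0,v1:inf,v2:15,v3:25,v4:inf,v5:29,v6:inf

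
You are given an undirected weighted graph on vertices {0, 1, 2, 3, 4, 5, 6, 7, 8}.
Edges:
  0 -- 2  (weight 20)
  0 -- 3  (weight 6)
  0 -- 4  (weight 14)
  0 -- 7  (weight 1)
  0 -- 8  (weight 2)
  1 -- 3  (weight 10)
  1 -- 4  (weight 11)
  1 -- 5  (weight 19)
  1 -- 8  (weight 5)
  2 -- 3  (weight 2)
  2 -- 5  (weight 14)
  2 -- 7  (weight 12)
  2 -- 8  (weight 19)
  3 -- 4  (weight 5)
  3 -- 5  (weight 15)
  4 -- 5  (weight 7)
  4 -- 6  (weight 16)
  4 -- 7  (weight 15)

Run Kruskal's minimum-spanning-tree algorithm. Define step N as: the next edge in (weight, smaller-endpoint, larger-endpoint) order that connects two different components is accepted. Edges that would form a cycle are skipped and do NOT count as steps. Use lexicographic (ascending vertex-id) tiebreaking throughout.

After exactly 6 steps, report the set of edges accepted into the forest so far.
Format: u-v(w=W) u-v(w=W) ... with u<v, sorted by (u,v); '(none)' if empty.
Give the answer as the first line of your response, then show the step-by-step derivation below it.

0-3(w=6) 0-7(w=1) 0-8(w=2) 1-8(w=5) 2-3(w=2) 3-4(w=5)

step 1: add edge 0-7 (w=1); MST = {0-7(w=1)}
step 2: add edge 0-8 (w=2); MST = {0-7(w=1) 0-8(w=2)}
step 3: add edge 2-3 (w=2); MST = {0-7(w=1) 0-8(w=2) 2-3(w=2)}
step 4: add edge 1-8 (w=5); MST = {0-7(w=1) 0-8(w=2) 1-8(w=5) 2-3(w=2)}
step 5: add edge 3-4 (w=5); MST = {0-7(w=1) 0-8(w=2) 1-8(w=5) 2-3(w=2) 3-4(w=5)}
step 6: add edge 0-3 (w=6); MST = {0-3(w=6) 0-7(w=1) 0-8(w=2) 1-8(w=5) 2-3(w=2) 3-4(w=5)}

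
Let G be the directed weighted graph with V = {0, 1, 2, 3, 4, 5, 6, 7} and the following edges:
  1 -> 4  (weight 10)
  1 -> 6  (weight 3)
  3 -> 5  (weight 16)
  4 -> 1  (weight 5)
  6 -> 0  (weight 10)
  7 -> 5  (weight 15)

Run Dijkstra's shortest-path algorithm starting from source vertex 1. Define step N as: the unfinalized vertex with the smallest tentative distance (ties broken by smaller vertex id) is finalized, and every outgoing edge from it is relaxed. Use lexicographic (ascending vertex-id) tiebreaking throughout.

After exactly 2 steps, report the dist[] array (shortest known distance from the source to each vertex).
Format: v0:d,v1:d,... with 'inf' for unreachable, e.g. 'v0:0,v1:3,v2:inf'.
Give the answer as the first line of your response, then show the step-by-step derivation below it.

v0:13,v1:0,v2:inf,v3:inf,v4:10,v5:inf,v6:3,v7:inf

step 1: dist = v0:inf,v1:0,v2:inf,v3:inf,v4:10,v5:inf,v6:3,v7:inf
step 2: dist = v0:13,v1:0,v2:inf,v3:inf,v4:10,v5:inf,v6:3,v7:inf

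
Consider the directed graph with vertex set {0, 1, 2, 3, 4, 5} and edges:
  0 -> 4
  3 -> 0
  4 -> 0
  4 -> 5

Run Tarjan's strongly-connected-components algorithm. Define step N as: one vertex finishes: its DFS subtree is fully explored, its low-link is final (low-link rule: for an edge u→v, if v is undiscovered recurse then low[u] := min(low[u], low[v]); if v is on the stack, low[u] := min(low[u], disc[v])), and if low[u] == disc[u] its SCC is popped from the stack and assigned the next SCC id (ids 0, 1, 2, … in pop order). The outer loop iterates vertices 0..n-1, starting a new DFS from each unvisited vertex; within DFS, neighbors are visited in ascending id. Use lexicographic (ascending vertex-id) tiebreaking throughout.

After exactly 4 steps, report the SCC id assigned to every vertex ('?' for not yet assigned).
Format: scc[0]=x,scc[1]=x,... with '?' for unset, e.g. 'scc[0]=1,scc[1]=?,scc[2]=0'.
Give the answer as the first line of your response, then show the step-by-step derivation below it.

scc[0]=1,scc[1]=2,scc[2]=?,scc[3]=?,scc[4]=1,scc[5]=0

step 1: low=(low[0]=0,low[1]=?,low[2]=?,low[3]=?,low[4]=0,low[5]=2); scc=(scc[0]=?,scc[1]=?,scc[2]=?,scc[3]=?,scc[4]=?,scc[5]=0)
step 2: low=(low[0]=0,low[1]=?,low[2]=?,low[3]=?,low[4]=0,low[5]=2); scc=(scc[0]=?,scc[1]=?,scc[2]=?,scc[3]=?,scc[4]=?,scc[5]=0)
step 3: low=(low[0]=0,low[1]=?,low[2]=?,low[3]=?,low[4]=0,low[5]=2); scc=(scc[0]=1,scc[1]=?,scc[2]=?,scc[3]=?,scc[4]=1,scc[5]=0)
step 4: low=(low[0]=0,low[1]=3,low[2]=?,low[3]=?,low[4]=0,low[5]=2); scc=(scc[0]=1,scc[1]=2,scc[2]=?,scc[3]=?,scc[4]=1,scc[5]=0)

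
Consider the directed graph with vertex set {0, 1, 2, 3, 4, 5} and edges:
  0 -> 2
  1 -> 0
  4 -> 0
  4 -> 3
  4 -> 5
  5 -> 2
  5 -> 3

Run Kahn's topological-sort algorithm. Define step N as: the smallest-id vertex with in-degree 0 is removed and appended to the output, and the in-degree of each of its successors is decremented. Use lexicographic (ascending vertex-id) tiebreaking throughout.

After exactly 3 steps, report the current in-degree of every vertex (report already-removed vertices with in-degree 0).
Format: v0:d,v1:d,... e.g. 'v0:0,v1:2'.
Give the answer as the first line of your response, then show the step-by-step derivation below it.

v0:0,v1:0,v2:1,v3:1,v4:0,v5:0

step 1: output 1; order=[1]; indeg=(1,0,2,2,0,1)
step 2: output 4; order=[1,4]; indeg=(0,0,2,1,0,0)
step 3: output 0; order=[1,4,0]; indeg=(0,0,1,1,0,0)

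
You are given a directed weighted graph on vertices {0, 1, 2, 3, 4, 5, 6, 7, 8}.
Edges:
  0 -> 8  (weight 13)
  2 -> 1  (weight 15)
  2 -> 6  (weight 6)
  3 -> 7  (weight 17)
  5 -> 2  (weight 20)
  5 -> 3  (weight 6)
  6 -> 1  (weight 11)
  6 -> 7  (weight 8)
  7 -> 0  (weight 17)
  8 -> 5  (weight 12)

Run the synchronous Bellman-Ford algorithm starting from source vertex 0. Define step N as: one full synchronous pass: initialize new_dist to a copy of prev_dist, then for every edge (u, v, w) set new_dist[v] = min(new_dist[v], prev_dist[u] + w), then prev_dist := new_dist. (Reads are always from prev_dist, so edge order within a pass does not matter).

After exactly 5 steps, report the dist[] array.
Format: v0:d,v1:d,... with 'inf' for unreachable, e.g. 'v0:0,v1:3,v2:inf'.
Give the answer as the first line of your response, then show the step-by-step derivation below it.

v0:0,v1:60,v2:45,v3:31,v4:inf,v5:25,v6:51,v7:48,v8:13

step 1: dist = v0:0,v1:inf,v2:inf,v3:inf,v4:inf,v5:inf,v6:inf,v7:inf,v8:13
step 2: dist = v0:0,v1:inf,v2:inf,v3:inf,v4:inf,v5:25,v6:inf,v7:inf,v8:13
step 3: dist = v0:0,v1:inf,v2:45,v3:31,v4:inf,v5:25,v6:inf,v7:inf,v8:13
step 4: dist = v0:0,v1:60,v2:45,v3:31,v4:inf,v5:25,v6:51,v7:48,v8:13
step 5: dist = v0:0,v1:60,v2:45,v3:31,v4:inf,v5:25,v6:51,v7:48,v8:13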